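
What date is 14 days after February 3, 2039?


February 17, 2039

Start: February 3, 2039
Add 14 days
February 3 + 14 = February 17, 2039


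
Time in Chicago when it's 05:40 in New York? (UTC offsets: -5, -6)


Time difference = UTC-6 - UTC-5 = -1 hours
New hour = (5 -1) mod 24
= 4 mod 24 = 4
Minutes unchanged → 04:40

04:40


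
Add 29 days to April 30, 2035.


Start: April 30, 2035
Add 29 days
April 30 → May 1: 30 - 30 + 1 = 1 days (29 - 1 = 28 left)
May 1 + 28 = May 29, 2035

May 29, 2035


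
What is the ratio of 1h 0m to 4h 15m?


Duration 1: 60 minutes
Duration 2: 255 minutes
Ratio = 60:255
GCD = 15
Simplified = 4:17
As a decimal: 4/17 ≈ 0.24

4:17 (0.24)


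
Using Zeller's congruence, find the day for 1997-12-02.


Zeller's congruence:
q=2, m=12, k=97, j=19
h = (2 + ⌊13×13/5⌋ + 97 + ⌊97/4⌋ + ⌊19/4⌋ - 2×19) mod 7
= (2 + 33 + 97 + 24 + 4 - 38) mod 7
= 122 mod 7 = 3
h=3 → Tuesday

Tuesday


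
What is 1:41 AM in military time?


Input: 1:41 AM
AM hour stays: 1

01:41


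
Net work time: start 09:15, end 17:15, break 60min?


7h 0m (420 minutes)

Total time = (17×60+15) - (9×60+15)
= 1035 - 555 = 480 min
Minus break: 480 - 60 = 420 min
= 7h 0m


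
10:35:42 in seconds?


Hours: 10 × 3600 = 36000
Minutes: 35 × 60 = 2100
Seconds: 42
Total = 36000 + 2100 + 42 = 38142

38142 seconds


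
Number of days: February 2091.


28 days

Month: February (month 2)
February: 28 or 29 (leap year)
2091 leap year? No


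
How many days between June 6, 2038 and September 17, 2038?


103 days

From June 6, 2038 to September 17, 2038
Rest of June 2038: 30 - 6 = 24
Full months: July 31, August 31
Days into September 2038: 17
Total = 24 + 31 + 31 + 17 = 103 days


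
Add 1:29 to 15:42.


Start: 942 minutes from midnight
Add: 89 minutes
Total: 1031 minutes
Hours: 1031 ÷ 60 = 17 remainder 11

17:11


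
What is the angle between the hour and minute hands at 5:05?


Hour hand = 5×30 + 5×0.5 = 152.5°
Minute hand = 5×6 = 30°
Difference = |152.5 - 30| = 122.5°

122.5°


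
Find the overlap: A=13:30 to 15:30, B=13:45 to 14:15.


Meeting A: 810-930 (in minutes from midnight)
Meeting B: 825-855
Overlap start = max(810, 825) = 825
Overlap end = min(930, 855) = 855
Overlap = max(0, 855 - 825) = 30 min

30 minutes


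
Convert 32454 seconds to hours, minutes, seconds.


Hours: 32454 ÷ 3600 = 9 remainder 54
Minutes: 54 ÷ 60 = 0 remainder 54
Seconds: 54

9h 0m 54s


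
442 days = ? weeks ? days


63 weeks 1 days

Weeks: 442 ÷ 7 = 63 remainder 1


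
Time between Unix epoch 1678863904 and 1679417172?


Difference = 1679417172 - 1678863904 = 553268 seconds
In hours: 553268 / 3600 ≈ 153.7
In days: 553268 / 86400 ≈ 6.40

553268 seconds (153.7 hours / 6.40 days)


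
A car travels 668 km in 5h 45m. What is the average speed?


Distance: 668 km
Time: 5h 45m = 345 min = 345/60 = 23/4 hours
Speed = 668 ÷ (23/4) = 668 × 4 / 23 = 2672/23 ≈ 116.2 km/h

116.2 km/h


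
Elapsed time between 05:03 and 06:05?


End time in minutes: 6×60 + 5 = 365
Start time in minutes: 5×60 + 3 = 303
Difference = 365 - 303 = 62 minutes
= 1 hours 2 minutes

1h 2m


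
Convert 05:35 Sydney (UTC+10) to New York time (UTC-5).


14:35 (previous day)

Time difference = UTC-5 - UTC+10 = -15 hours
New hour = (5 -15) mod 24
= -10 mod 24 = 14
Minutes unchanged → 14:35; -10 < 0 → previous day


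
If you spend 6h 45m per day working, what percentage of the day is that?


28.1%

Time: 405 minutes
Day: 1440 minutes
Percentage = (405/1440) × 100 ≈ 28.1%


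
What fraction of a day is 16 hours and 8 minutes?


Total minutes: 16×60 + 8 = 968
Day = 24×60 = 1440 minutes
Fraction = 968/1440 ≈ 0.6722
As a percentage: 968/1440 × 100 ≈ 67.22%

0.6722 (67.22%)


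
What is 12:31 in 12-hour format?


12:31 PM

Hour: 12
12 → 12 PM (noon)


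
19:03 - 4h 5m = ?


Start: 1143 minutes from midnight
Subtract: 245 minutes
Remaining: 1143 - 245 = 898
Hours: 14, Minutes: 58

14:58


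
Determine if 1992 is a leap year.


Rules: divisible by 4 AND (not by 100 OR by 400)
1992 ÷ 4 = 498 exactly → divisible by 4
1992 ÷ 100 = 19 remainder 92 → not divisible by 100
Divisible by 4 but not by 100 → leap year

Yes


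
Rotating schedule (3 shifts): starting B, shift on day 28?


Shifts: A, B, C
Start: B (index 1)
Day 28: (1 + 28 - 1) mod 3
= 28 mod 3
= 1
Index 1 → shift B

Shift B


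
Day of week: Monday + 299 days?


Start: Monday (index 0)
(0 + 299) mod 7
= 299 mod 7
= 5
Index 5 → Saturday

Saturday


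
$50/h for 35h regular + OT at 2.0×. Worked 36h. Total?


Regular: 35h × $50 = $1750.00
Overtime: 36 - 35 = 1h
OT pay: 1h × $50 × 2.0 = $100.00
Total = $1750.00 + $100.00 = $1850.00

$1850.00


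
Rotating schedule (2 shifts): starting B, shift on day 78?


Shifts: A, B
Start: B (index 1)
Day 78: (1 + 78 - 1) mod 2
= 78 mod 2
= 0
Index 0 → shift A

Shift A


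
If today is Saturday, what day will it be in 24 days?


Tuesday

Start: Saturday (index 5)
(5 + 24) mod 7
= 29 mod 7
= 1
Index 1 → Tuesday


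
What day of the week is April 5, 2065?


Sunday

Zeller's congruence:
q=5, m=4, k=65, j=20
h = (5 + ⌊13×5/5⌋ + 65 + ⌊65/4⌋ + ⌊20/4⌋ - 2×20) mod 7
= (5 + 13 + 65 + 16 + 5 - 40) mod 7
= 64 mod 7 = 1
h=1 → Sunday


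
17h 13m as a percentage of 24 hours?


Total minutes: 17×60 + 13 = 1033
Day = 24×60 = 1440 minutes
Fraction = 1033/1440 ≈ 0.7174
As a percentage: 1033/1440 × 100 ≈ 71.74%

0.7174 (71.74%)


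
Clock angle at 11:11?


Hour hand = 11×30 + 11×0.5 = 335.5°
Minute hand = 11×6 = 66°
Difference = |335.5 - 66| = 269.5°
Since > 180°: 360 - 269.5 = 90.5°

90.5°


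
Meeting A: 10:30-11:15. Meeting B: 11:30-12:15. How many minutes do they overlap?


0 minutes

Meeting A: 630-675 (in minutes from midnight)
Meeting B: 690-735
Overlap start = max(630, 690) = 690
Overlap end = min(675, 735) = 675
Overlap = max(0, 675 - 690) = 0 min


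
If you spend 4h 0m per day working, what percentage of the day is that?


Time: 240 minutes
Day: 1440 minutes
Percentage = (240/1440) × 100 ≈ 16.7%

16.7%


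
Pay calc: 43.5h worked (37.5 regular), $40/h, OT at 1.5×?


Regular: 37.5h × $40 = $1500.00
Overtime: 43.5 - 37.5 = 6.0h
OT pay: 6.0h × $40 × 1.5 = $360.00
Total = $1500.00 + $360.00 = $1860.00

$1860.00


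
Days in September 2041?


30 days

Month: September (month 9)
September has 30 days


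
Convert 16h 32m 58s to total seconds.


Hours: 16 × 3600 = 57600
Minutes: 32 × 60 = 1920
Seconds: 58
Total = 57600 + 1920 + 58 = 59578

59578 seconds


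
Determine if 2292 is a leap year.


Yes

Rules: divisible by 4 AND (not by 100 OR by 400)
2292 ÷ 4 = 573 exactly → divisible by 4
2292 ÷ 100 = 22 remainder 92 → not divisible by 100
Divisible by 4 but not by 100 → leap year


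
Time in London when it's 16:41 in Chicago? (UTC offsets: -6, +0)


22:41

Time difference = UTC+0 - UTC-6 = +6 hours
New hour = (16 + 6) mod 24
= 22 mod 24 = 22
Minutes unchanged → 22:41


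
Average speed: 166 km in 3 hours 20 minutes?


49.8 km/h

Distance: 166 km
Time: 3h 20m = 200 min = 200/60 = 10/3 hours
Speed = 166 ÷ (10/3) = 166 × 3 / 10 = 498/10 = 49.8 km/h


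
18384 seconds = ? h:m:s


Hours: 18384 ÷ 3600 = 5 remainder 384
Minutes: 384 ÷ 60 = 6 remainder 24
Seconds: 24

5h 6m 24s


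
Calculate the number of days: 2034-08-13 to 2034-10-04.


52 days

From August 13, 2034 to October 4, 2034
Rest of August 2034: 31 - 13 = 18
Full months: September 30
Days into October 2034: 4
Total = 18 + 30 + 4 = 52 days


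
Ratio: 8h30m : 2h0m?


17:4 (4.25)

Duration 1: 510 minutes
Duration 2: 120 minutes
Ratio = 510:120
GCD = 30
Simplified = 17:4
As a decimal: 17/4 = 4.25


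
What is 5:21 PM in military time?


17:21

Input: 5:21 PM
PM: 5 + 12 = 17


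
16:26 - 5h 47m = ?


10:39

Start: 986 minutes from midnight
Subtract: 347 minutes
Remaining: 986 - 347 = 639
Hours: 10, Minutes: 39


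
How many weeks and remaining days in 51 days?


Weeks: 51 ÷ 7 = 7 remainder 2

7 weeks 2 days


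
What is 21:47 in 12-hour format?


Hour: 21
21 - 12 = 9 → PM

9:47 PM


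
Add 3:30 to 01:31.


05:01

Start: 91 minutes from midnight
Add: 210 minutes
Total: 301 minutes
Hours: 301 ÷ 60 = 5 remainder 1


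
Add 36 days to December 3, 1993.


Start: December 3, 1993
Add 36 days
December 3 → January 1: 31 - 3 + 1 = 29 days (36 - 29 = 7 left)
January 1 + 7 = January 8, 1994

January 8, 1994


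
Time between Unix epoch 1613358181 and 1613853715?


Difference = 1613853715 - 1613358181 = 495534 seconds
In hours: 495534 / 3600 ≈ 137.6
In days: 495534 / 86400 ≈ 5.74

495534 seconds (137.6 hours / 5.74 days)


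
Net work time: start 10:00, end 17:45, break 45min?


7h 0m (420 minutes)

Total time = (17×60+45) - (10×60+0)
= 1065 - 600 = 465 min
Minus break: 465 - 45 = 420 min
= 7h 0m


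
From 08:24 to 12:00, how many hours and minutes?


3h 36m

End time in minutes: 12×60 + 0 = 720
Start time in minutes: 8×60 + 24 = 504
Difference = 720 - 504 = 216 minutes
= 3 hours 36 minutes


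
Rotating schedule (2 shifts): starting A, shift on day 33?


Shift A

Shifts: A, B
Start: A (index 0)
Day 33: (0 + 33 - 1) mod 2
= 32 mod 2
= 0
Index 0 → shift A


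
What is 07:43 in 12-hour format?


Hour: 7
7 < 12 → AM

7:43 AM


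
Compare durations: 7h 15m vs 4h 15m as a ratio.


29:17 (1.71)

Duration 1: 435 minutes
Duration 2: 255 minutes
Ratio = 435:255
GCD = 15
Simplified = 29:17
As a decimal: 29/17 ≈ 1.71


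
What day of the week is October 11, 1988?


Zeller's congruence:
q=11, m=10, k=88, j=19
h = (11 + ⌊13×11/5⌋ + 88 + ⌊88/4⌋ + ⌊19/4⌋ - 2×19) mod 7
= (11 + 28 + 88 + 22 + 4 - 38) mod 7
= 115 mod 7 = 3
h=3 → Tuesday

Tuesday


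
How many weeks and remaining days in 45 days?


6 weeks 3 days

Weeks: 45 ÷ 7 = 6 remainder 3


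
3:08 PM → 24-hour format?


Input: 3:08 PM
PM: 3 + 12 = 15

15:08


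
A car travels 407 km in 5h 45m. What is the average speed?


70.8 km/h

Distance: 407 km
Time: 5h 45m = 345 min = 345/60 = 23/4 hours
Speed = 407 ÷ (23/4) = 407 × 4 / 23 = 1628/23 ≈ 70.8 km/h


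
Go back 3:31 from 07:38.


04:07

Start: 458 minutes from midnight
Subtract: 211 minutes
Remaining: 458 - 211 = 247
Hours: 4, Minutes: 7


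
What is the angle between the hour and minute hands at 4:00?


Hour hand = 4×30 + 0×0.5 = 120.0°
Minute hand = 0×6 = 0°
Difference = |120.0 - 0| = 120.0°

120.0°


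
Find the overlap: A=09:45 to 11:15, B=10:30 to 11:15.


Meeting A: 585-675 (in minutes from midnight)
Meeting B: 630-675
Overlap start = max(585, 630) = 630
Overlap end = min(675, 675) = 675
Overlap = max(0, 675 - 630) = 45 min

45 minutes


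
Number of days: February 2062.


Month: February (month 2)
February: 28 or 29 (leap year)
2062 leap year? No

28 days


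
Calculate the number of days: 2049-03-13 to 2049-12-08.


From March 13, 2049 to December 8, 2049
Rest of March 2049: 31 - 13 = 18
Full months: April 30, May 31, June 30, July 31, August 31, September 30, October 31, November 30
Days into December 2049: 8
Total = 18 + 30 + 31 + 30 + 31 + 31 + 30 + 31 + 30 + 8 = 270 days

270 days


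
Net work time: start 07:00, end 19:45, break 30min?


12h 15m (735 minutes)

Total time = (19×60+45) - (7×60+0)
= 1185 - 420 = 765 min
Minus break: 765 - 30 = 735 min
= 12h 15m


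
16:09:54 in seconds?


Hours: 16 × 3600 = 57600
Minutes: 9 × 60 = 540
Seconds: 54
Total = 57600 + 540 + 54 = 58194

58194 seconds


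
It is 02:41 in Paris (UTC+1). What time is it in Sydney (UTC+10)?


11:41

Time difference = UTC+10 - UTC+1 = +9 hours
New hour = (2 + 9) mod 24
= 11 mod 24 = 11
Minutes unchanged → 11:41


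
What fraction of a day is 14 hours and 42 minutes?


Total minutes: 14×60 + 42 = 882
Day = 24×60 = 1440 minutes
Fraction = 882/1440 = 0.6125
As a percentage: 882/1440 × 100 = 61.25%

0.6125 (61.25%)


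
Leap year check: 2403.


No

Rules: divisible by 4 AND (not by 100 OR by 400)
2403 ÷ 4 = 600 remainder 3 → not divisible by 4
Not divisible by 4 → not a leap year


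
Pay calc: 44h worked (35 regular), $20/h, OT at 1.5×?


Regular: 35h × $20 = $700.00
Overtime: 44 - 35 = 9h
OT pay: 9h × $20 × 1.5 = $270.00
Total = $700.00 + $270.00 = $970.00

$970.00


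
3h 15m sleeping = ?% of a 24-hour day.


13.5%

Time: 195 minutes
Day: 1440 minutes
Percentage = (195/1440) × 100 ≈ 13.5%


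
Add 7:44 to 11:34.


Start: 694 minutes from midnight
Add: 464 minutes
Total: 1158 minutes
Hours: 1158 ÷ 60 = 19 remainder 18

19:18


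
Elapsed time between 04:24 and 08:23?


3h 59m

End time in minutes: 8×60 + 23 = 503
Start time in minutes: 4×60 + 24 = 264
Difference = 503 - 264 = 239 minutes
= 3 hours 59 minutes


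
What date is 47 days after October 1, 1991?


Start: October 1, 1991
Add 47 days
October 1 → November 1: 31 - 1 + 1 = 31 days (47 - 31 = 16 left)
November 1 + 16 = November 17, 1991

November 17, 1991


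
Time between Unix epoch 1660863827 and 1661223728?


359901 seconds (100.0 hours / 4.17 days)

Difference = 1661223728 - 1660863827 = 359901 seconds
In hours: 359901 / 3600 ≈ 100.0
In days: 359901 / 86400 ≈ 4.17


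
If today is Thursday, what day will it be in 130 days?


Monday

Start: Thursday (index 3)
(3 + 130) mod 7
= 133 mod 7
= 0
Index 0 → Monday


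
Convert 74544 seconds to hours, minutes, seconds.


20h 42m 24s

Hours: 74544 ÷ 3600 = 20 remainder 2544
Minutes: 2544 ÷ 60 = 42 remainder 24
Seconds: 24


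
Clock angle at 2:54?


Hour hand = 2×30 + 54×0.5 = 87.0°
Minute hand = 54×6 = 324°
Difference = |87.0 - 324| = 237.0°
Since > 180°: 360 - 237.0 = 123.0°

123.0°


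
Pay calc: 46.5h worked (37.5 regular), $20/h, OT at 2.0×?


$1110.00

Regular: 37.5h × $20 = $750.00
Overtime: 46.5 - 37.5 = 9.0h
OT pay: 9.0h × $20 × 2.0 = $360.00
Total = $750.00 + $360.00 = $1110.00


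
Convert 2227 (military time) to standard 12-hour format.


Hour: 22
22 - 12 = 10 → PM

10:27 PM


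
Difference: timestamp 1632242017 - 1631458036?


783981 seconds (217.8 hours / 9.07 days)

Difference = 1632242017 - 1631458036 = 783981 seconds
In hours: 783981 / 3600 ≈ 217.8
In days: 783981 / 86400 ≈ 9.07


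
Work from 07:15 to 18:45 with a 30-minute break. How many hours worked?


Total time = (18×60+45) - (7×60+15)
= 1125 - 435 = 690 min
Minus break: 690 - 30 = 660 min
= 11h 0m

11h 0m (660 minutes)


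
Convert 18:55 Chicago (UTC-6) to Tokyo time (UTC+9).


Time difference = UTC+9 - UTC-6 = +15 hours
New hour = (18 + 15) mod 24
= 33 mod 24 = 9
Minutes unchanged → 09:55; 33 ≥ 24 → next day

09:55 (next day)


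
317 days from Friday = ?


Start: Friday (index 4)
(4 + 317) mod 7
= 321 mod 7
= 6
Index 6 → Sunday

Sunday


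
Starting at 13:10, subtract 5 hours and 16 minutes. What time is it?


07:54

Start: 790 minutes from midnight
Subtract: 316 minutes
Remaining: 790 - 316 = 474
Hours: 7, Minutes: 54


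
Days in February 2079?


Month: February (month 2)
February: 28 or 29 (leap year)
2079 leap year? No

28 days


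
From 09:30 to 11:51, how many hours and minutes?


End time in minutes: 11×60 + 51 = 711
Start time in minutes: 9×60 + 30 = 570
Difference = 711 - 570 = 141 minutes
= 2 hours 21 minutes

2h 21m


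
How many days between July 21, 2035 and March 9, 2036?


232 days

From July 21, 2035 to March 9, 2036
Rest of July 2035: 31 - 21 = 10
Full months: August 31, September 30, October 31, November 30, December 31, January 31, February 2036 29
Days into March 2036: 9
Total = 10 + 31 + 30 + 31 + 30 + 31 + 31 + 29 + 9 = 232 days


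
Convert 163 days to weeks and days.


23 weeks 2 days

Weeks: 163 ÷ 7 = 23 remainder 2


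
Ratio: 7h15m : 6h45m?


Duration 1: 435 minutes
Duration 2: 405 minutes
Ratio = 435:405
GCD = 15
Simplified = 29:27
As a decimal: 29/27 ≈ 1.07

29:27 (1.07)


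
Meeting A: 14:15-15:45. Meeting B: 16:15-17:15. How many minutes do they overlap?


Meeting A: 855-945 (in minutes from midnight)
Meeting B: 975-1035
Overlap start = max(855, 975) = 975
Overlap end = min(945, 1035) = 945
Overlap = max(0, 945 - 975) = 0 min

0 minutes


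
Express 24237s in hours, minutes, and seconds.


6h 43m 57s

Hours: 24237 ÷ 3600 = 6 remainder 2637
Minutes: 2637 ÷ 60 = 43 remainder 57
Seconds: 57


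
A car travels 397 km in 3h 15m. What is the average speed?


122.2 km/h

Distance: 397 km
Time: 3h 15m = 195 min = 195/60 = 13/4 hours
Speed = 397 ÷ (13/4) = 397 × 4 / 13 = 1588/13 ≈ 122.2 km/h


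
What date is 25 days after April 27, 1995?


Start: April 27, 1995
Add 25 days
April 27 → May 1: 30 - 27 + 1 = 4 days (25 - 4 = 21 left)
May 1 + 21 = May 22, 1995

May 22, 1995


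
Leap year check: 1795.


No

Rules: divisible by 4 AND (not by 100 OR by 400)
1795 ÷ 4 = 448 remainder 3 → not divisible by 4
Not divisible by 4 → not a leap year


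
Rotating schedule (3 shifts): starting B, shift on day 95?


Shifts: A, B, C
Start: B (index 1)
Day 95: (1 + 95 - 1) mod 3
= 95 mod 3
= 2
Index 2 → shift C

Shift C


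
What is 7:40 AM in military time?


07:40

Input: 7:40 AM
AM hour stays: 7


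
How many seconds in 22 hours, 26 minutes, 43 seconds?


80803 seconds

Hours: 22 × 3600 = 79200
Minutes: 26 × 60 = 1560
Seconds: 43
Total = 79200 + 1560 + 43 = 80803


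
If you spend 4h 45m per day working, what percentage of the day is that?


Time: 285 minutes
Day: 1440 minutes
Percentage = (285/1440) × 100 ≈ 19.8%

19.8%


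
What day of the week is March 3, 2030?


Zeller's congruence:
q=3, m=3, k=30, j=20
h = (3 + ⌊13×4/5⌋ + 30 + ⌊30/4⌋ + ⌊20/4⌋ - 2×20) mod 7
= (3 + 10 + 30 + 7 + 5 - 40) mod 7
= 15 mod 7 = 1
h=1 → Sunday

Sunday


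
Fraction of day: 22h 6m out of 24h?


Total minutes: 22×60 + 6 = 1326
Day = 24×60 = 1440 minutes
Fraction = 1326/1440 ≈ 0.9208
As a percentage: 1326/1440 × 100 ≈ 92.08%

0.9208 (92.08%)


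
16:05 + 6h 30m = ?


22:35

Start: 965 minutes from midnight
Add: 390 minutes
Total: 1355 minutes
Hours: 1355 ÷ 60 = 22 remainder 35


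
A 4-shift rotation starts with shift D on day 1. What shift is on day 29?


Shifts: A, B, C, D
Start: D (index 3)
Day 29: (3 + 29 - 1) mod 4
= 31 mod 4
= 3
Index 3 → shift D

Shift D


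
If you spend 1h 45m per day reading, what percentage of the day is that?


7.3%

Time: 105 minutes
Day: 1440 minutes
Percentage = (105/1440) × 100 ≈ 7.3%


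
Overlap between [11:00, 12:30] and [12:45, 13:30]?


0 minutes

Meeting A: 660-750 (in minutes from midnight)
Meeting B: 765-810
Overlap start = max(660, 765) = 765
Overlap end = min(750, 810) = 750
Overlap = max(0, 750 - 765) = 0 min


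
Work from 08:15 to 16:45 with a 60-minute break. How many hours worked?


7h 30m (450 minutes)

Total time = (16×60+45) - (8×60+15)
= 1005 - 495 = 510 min
Minus break: 510 - 60 = 450 min
= 7h 30m


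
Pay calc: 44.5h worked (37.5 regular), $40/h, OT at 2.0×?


Regular: 37.5h × $40 = $1500.00
Overtime: 44.5 - 37.5 = 7.0h
OT pay: 7.0h × $40 × 2.0 = $560.00
Total = $1500.00 + $560.00 = $2060.00

$2060.00


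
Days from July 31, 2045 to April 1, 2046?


From July 31, 2045 to April 1, 2046
Rest of July 2045: 31 - 31 = 0
Full months: August 31, September 30, October 31, November 30, December 31, January 31, February 2046 28, March 31
Days into April 2046: 1
Total = 0 + 31 + 30 + 31 + 30 + 31 + 31 + 28 + 31 + 1 = 244 days

244 days


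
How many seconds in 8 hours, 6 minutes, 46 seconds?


29206 seconds

Hours: 8 × 3600 = 28800
Minutes: 6 × 60 = 360
Seconds: 46
Total = 28800 + 360 + 46 = 29206


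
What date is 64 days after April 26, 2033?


June 29, 2033

Start: April 26, 2033
Add 64 days
April 26 → May 1: 30 - 26 + 1 = 5 days (64 - 5 = 59 left)
May 1 → June 1: 31 - 1 + 1 = 31 days (59 - 31 = 28 left)
June 1 + 28 = June 29, 2033


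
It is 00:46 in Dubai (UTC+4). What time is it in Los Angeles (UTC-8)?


Time difference = UTC-8 - UTC+4 = -12 hours
New hour = (0 -12) mod 24
= -12 mod 24 = 12
Minutes unchanged → 12:46; -12 < 0 → previous day

12:46 (previous day)


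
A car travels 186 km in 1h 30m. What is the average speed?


Distance: 186 km
Time: 1h 30m = 90 min = 90/60 = 3/2 hours
Speed = 186 ÷ (3/2) = 186 × 2 / 3 = 372/3 = 124.0 km/h

124.0 km/h


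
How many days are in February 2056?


Month: February (month 2)
February: 28 or 29 (leap year)
2056 leap year? Yes

29 days


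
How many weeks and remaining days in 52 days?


7 weeks 3 days

Weeks: 52 ÷ 7 = 7 remainder 3


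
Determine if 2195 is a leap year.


No

Rules: divisible by 4 AND (not by 100 OR by 400)
2195 ÷ 4 = 548 remainder 3 → not divisible by 4
Not divisible by 4 → not a leap year


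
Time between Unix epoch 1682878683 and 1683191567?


312884 seconds (86.9 hours / 3.62 days)

Difference = 1683191567 - 1682878683 = 312884 seconds
In hours: 312884 / 3600 ≈ 86.9
In days: 312884 / 86400 ≈ 3.62


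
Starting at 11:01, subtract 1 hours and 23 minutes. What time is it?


09:38

Start: 661 minutes from midnight
Subtract: 83 minutes
Remaining: 661 - 83 = 578
Hours: 9, Minutes: 38


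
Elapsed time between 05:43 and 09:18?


End time in minutes: 9×60 + 18 = 558
Start time in minutes: 5×60 + 43 = 343
Difference = 558 - 343 = 215 minutes
= 3 hours 35 minutes

3h 35m


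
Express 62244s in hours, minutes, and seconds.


Hours: 62244 ÷ 3600 = 17 remainder 1044
Minutes: 1044 ÷ 60 = 17 remainder 24
Seconds: 24

17h 17m 24s


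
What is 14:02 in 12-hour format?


Hour: 14
14 - 12 = 2 → PM

2:02 PM


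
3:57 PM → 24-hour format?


15:57

Input: 3:57 PM
PM: 3 + 12 = 15


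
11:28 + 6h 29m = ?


Start: 688 minutes from midnight
Add: 389 minutes
Total: 1077 minutes
Hours: 1077 ÷ 60 = 17 remainder 57

17:57


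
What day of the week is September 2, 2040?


Sunday

Zeller's congruence:
q=2, m=9, k=40, j=20
h = (2 + ⌊13×10/5⌋ + 40 + ⌊40/4⌋ + ⌊20/4⌋ - 2×20) mod 7
= (2 + 26 + 40 + 10 + 5 - 40) mod 7
= 43 mod 7 = 1
h=1 → Sunday


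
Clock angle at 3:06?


57.0°

Hour hand = 3×30 + 6×0.5 = 93.0°
Minute hand = 6×6 = 36°
Difference = |93.0 - 36| = 57.0°


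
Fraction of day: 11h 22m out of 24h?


0.4736 (47.36%)

Total minutes: 11×60 + 22 = 682
Day = 24×60 = 1440 minutes
Fraction = 682/1440 ≈ 0.4736
As a percentage: 682/1440 × 100 ≈ 47.36%


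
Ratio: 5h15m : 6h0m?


Duration 1: 315 minutes
Duration 2: 360 minutes
Ratio = 315:360
GCD = 45
Simplified = 7:8
As a decimal: 7/8 ≈ 0.88

7:8 (0.88)


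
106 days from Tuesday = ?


Start: Tuesday (index 1)
(1 + 106) mod 7
= 107 mod 7
= 2
Index 2 → Wednesday

Wednesday


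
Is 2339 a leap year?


No

Rules: divisible by 4 AND (not by 100 OR by 400)
2339 ÷ 4 = 584 remainder 3 → not divisible by 4
Not divisible by 4 → not a leap year


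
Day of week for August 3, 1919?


Zeller's congruence:
q=3, m=8, k=19, j=19
h = (3 + ⌊13×9/5⌋ + 19 + ⌊19/4⌋ + ⌊19/4⌋ - 2×19) mod 7
= (3 + 23 + 19 + 4 + 4 - 38) mod 7
= 15 mod 7 = 1
h=1 → Sunday

Sunday


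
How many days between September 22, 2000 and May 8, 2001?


From September 22, 2000 to May 8, 2001
Rest of September 2000: 30 - 22 = 8
Full months: October 31, November 30, December 31, January 31, February 2001 28, March 31, April 30
Days into May 2001: 8
Total = 8 + 31 + 30 + 31 + 31 + 28 + 31 + 30 + 8 = 228 days

228 days


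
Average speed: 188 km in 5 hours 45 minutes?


Distance: 188 km
Time: 5h 45m = 345 min = 345/60 = 23/4 hours
Speed = 188 ÷ (23/4) = 188 × 4 / 23 = 752/23 ≈ 32.7 km/h

32.7 km/h


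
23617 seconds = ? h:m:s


6h 33m 37s

Hours: 23617 ÷ 3600 = 6 remainder 2017
Minutes: 2017 ÷ 60 = 33 remainder 37
Seconds: 37


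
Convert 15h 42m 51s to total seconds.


56571 seconds

Hours: 15 × 3600 = 54000
Minutes: 42 × 60 = 2520
Seconds: 51
Total = 54000 + 2520 + 51 = 56571


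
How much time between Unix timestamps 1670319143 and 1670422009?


Difference = 1670422009 - 1670319143 = 102866 seconds
In hours: 102866 / 3600 ≈ 28.6
In days: 102866 / 86400 ≈ 1.19

102866 seconds (28.6 hours / 1.19 days)


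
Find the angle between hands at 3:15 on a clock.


7.5°

Hour hand = 3×30 + 15×0.5 = 97.5°
Minute hand = 15×6 = 90°
Difference = |97.5 - 90| = 7.5°


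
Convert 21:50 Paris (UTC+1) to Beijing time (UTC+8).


04:50 (next day)

Time difference = UTC+8 - UTC+1 = +7 hours
New hour = (21 + 7) mod 24
= 28 mod 24 = 4
Minutes unchanged → 04:50; 28 ≥ 24 → next day


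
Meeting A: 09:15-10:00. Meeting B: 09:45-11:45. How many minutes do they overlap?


15 minutes

Meeting A: 555-600 (in minutes from midnight)
Meeting B: 585-705
Overlap start = max(555, 585) = 585
Overlap end = min(600, 705) = 600
Overlap = max(0, 600 - 585) = 15 min


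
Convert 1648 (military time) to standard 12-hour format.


Hour: 16
16 - 12 = 4 → PM

4:48 PM


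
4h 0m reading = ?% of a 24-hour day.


Time: 240 minutes
Day: 1440 minutes
Percentage = (240/1440) × 100 ≈ 16.7%

16.7%


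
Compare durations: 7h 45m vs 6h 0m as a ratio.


Duration 1: 465 minutes
Duration 2: 360 minutes
Ratio = 465:360
GCD = 15
Simplified = 31:24
As a decimal: 31/24 ≈ 1.29

31:24 (1.29)


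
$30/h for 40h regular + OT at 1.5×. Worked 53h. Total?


Regular: 40h × $30 = $1200.00
Overtime: 53 - 40 = 13h
OT pay: 13h × $30 × 1.5 = $585.00
Total = $1200.00 + $585.00 = $1785.00

$1785.00


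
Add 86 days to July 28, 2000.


October 22, 2000

Start: July 28, 2000
Add 86 days
July 28 → August 1: 31 - 28 + 1 = 4 days (86 - 4 = 82 left)
August 1 → September 1: 31 - 1 + 1 = 31 days (82 - 31 = 51 left)
September 1 → October 1: 30 - 1 + 1 = 30 days (51 - 30 = 21 left)
October 1 + 21 = October 22, 2000


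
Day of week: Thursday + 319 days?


Monday

Start: Thursday (index 3)
(3 + 319) mod 7
= 322 mod 7
= 0
Index 0 → Monday


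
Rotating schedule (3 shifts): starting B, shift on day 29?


Shifts: A, B, C
Start: B (index 1)
Day 29: (1 + 29 - 1) mod 3
= 29 mod 3
= 2
Index 2 → shift C

Shift C


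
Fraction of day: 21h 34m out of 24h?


0.8986 (89.86%)

Total minutes: 21×60 + 34 = 1294
Day = 24×60 = 1440 minutes
Fraction = 1294/1440 ≈ 0.8986
As a percentage: 1294/1440 × 100 ≈ 89.86%


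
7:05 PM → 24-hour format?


19:05

Input: 7:05 PM
PM: 7 + 12 = 19


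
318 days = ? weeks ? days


45 weeks 3 days

Weeks: 318 ÷ 7 = 45 remainder 3


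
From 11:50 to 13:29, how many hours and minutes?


1h 39m

End time in minutes: 13×60 + 29 = 809
Start time in minutes: 11×60 + 50 = 710
Difference = 809 - 710 = 99 minutes
= 1 hours 39 minutes


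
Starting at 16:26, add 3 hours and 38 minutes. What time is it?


20:04

Start: 986 minutes from midnight
Add: 218 minutes
Total: 1204 minutes
Hours: 1204 ÷ 60 = 20 remainder 4


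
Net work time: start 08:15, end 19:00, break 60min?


9h 45m (585 minutes)

Total time = (19×60+0) - (8×60+15)
= 1140 - 495 = 645 min
Minus break: 645 - 60 = 585 min
= 9h 45m


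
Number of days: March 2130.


31 days

Month: March (month 3)
March has 31 days


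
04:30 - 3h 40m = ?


Start: 270 minutes from midnight
Subtract: 220 minutes
Remaining: 270 - 220 = 50
Hours: 0, Minutes: 50

00:50


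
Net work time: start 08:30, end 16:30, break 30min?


7h 30m (450 minutes)

Total time = (16×60+30) - (8×60+30)
= 990 - 510 = 480 min
Minus break: 480 - 30 = 450 min
= 7h 30m


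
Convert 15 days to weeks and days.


Weeks: 15 ÷ 7 = 2 remainder 1

2 weeks 1 days


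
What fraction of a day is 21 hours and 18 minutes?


Total minutes: 21×60 + 18 = 1278
Day = 24×60 = 1440 minutes
Fraction = 1278/1440 = 0.8875
As a percentage: 1278/1440 × 100 = 88.75%

0.8875 (88.75%)


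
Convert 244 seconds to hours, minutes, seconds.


Hours: 244 ÷ 3600 = 0 remainder 244
Minutes: 244 ÷ 60 = 4 remainder 4
Seconds: 4

0h 4m 4s


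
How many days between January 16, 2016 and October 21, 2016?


279 days

From January 16, 2016 to October 21, 2016
Rest of January 2016: 31 - 16 = 15
Full months: February 2016 29, March 31, April 30, May 31, June 30, July 31, August 31, September 30
Days into October 2016: 21
Total = 15 + 29 + 31 + 30 + 31 + 30 + 31 + 31 + 30 + 21 = 279 days


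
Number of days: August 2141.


Month: August (month 8)
August has 31 days

31 days


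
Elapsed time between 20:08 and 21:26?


End time in minutes: 21×60 + 26 = 1286
Start time in minutes: 20×60 + 8 = 1208
Difference = 1286 - 1208 = 78 minutes
= 1 hours 18 minutes

1h 18m


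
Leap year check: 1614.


Rules: divisible by 4 AND (not by 100 OR by 400)
1614 ÷ 4 = 403 remainder 2 → not divisible by 4
Not divisible by 4 → not a leap year

No


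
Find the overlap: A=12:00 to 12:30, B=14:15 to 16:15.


Meeting A: 720-750 (in minutes from midnight)
Meeting B: 855-975
Overlap start = max(720, 855) = 855
Overlap end = min(750, 975) = 750
Overlap = max(0, 750 - 855) = 0 min

0 minutes


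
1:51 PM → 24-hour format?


13:51

Input: 1:51 PM
PM: 1 + 12 = 13


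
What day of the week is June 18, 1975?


Wednesday

Zeller's congruence:
q=18, m=6, k=75, j=19
h = (18 + ⌊13×7/5⌋ + 75 + ⌊75/4⌋ + ⌊19/4⌋ - 2×19) mod 7
= (18 + 18 + 75 + 18 + 4 - 38) mod 7
= 95 mod 7 = 4
h=4 → Wednesday


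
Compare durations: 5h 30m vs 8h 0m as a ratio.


11:16 (0.69)

Duration 1: 330 minutes
Duration 2: 480 minutes
Ratio = 330:480
GCD = 30
Simplified = 11:16
As a decimal: 11/16 ≈ 0.69


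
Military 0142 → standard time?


Hour: 1
1 < 12 → AM

1:42 AM


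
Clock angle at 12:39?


Hour hand (12 ≡ 0 on the dial): 0×30 + 39×0.5 = 19.5°
Minute hand = 39×6 = 234°
Difference = |19.5 - 234| = 214.5°
Since > 180°: 360 - 214.5 = 145.5°

145.5°


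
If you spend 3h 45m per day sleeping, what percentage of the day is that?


15.6%

Time: 225 minutes
Day: 1440 minutes
Percentage = (225/1440) × 100 ≈ 15.6%


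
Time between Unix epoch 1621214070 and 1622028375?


Difference = 1622028375 - 1621214070 = 814305 seconds
In hours: 814305 / 3600 ≈ 226.2
In days: 814305 / 86400 ≈ 9.42

814305 seconds (226.2 hours / 9.42 days)


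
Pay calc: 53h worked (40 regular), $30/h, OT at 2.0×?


Regular: 40h × $30 = $1200.00
Overtime: 53 - 40 = 13h
OT pay: 13h × $30 × 2.0 = $780.00
Total = $1200.00 + $780.00 = $1980.00

$1980.00


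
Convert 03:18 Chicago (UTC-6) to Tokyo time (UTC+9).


18:18

Time difference = UTC+9 - UTC-6 = +15 hours
New hour = (3 + 15) mod 24
= 18 mod 24 = 18
Minutes unchanged → 18:18


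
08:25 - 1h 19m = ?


Start: 505 minutes from midnight
Subtract: 79 minutes
Remaining: 505 - 79 = 426
Hours: 7, Minutes: 6

07:06


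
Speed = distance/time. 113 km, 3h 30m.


Distance: 113 km
Time: 3h 30m = 210 min = 210/60 = 7/2 hours
Speed = 113 ÷ (7/2) = 113 × 2 / 7 = 226/7 ≈ 32.3 km/h

32.3 km/h


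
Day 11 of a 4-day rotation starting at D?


Shift B

Shifts: A, B, C, D
Start: D (index 3)
Day 11: (3 + 11 - 1) mod 4
= 13 mod 4
= 1
Index 1 → shift B


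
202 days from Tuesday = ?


Start: Tuesday (index 1)
(1 + 202) mod 7
= 203 mod 7
= 0
Index 0 → Monday

Monday


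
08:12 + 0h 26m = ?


08:38

Start: 492 minutes from midnight
Add: 26 minutes
Total: 518 minutes
Hours: 518 ÷ 60 = 8 remainder 38


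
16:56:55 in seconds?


Hours: 16 × 3600 = 57600
Minutes: 56 × 60 = 3360
Seconds: 55
Total = 57600 + 3360 + 55 = 61015

61015 seconds


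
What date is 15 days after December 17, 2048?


Start: December 17, 2048
Add 15 days
December 17 → January 1: 31 - 17 + 1 = 15 days (15 - 15 = 0 left)
Land exactly on January 1, 2049

January 1, 2049


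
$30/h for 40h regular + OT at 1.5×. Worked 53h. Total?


Regular: 40h × $30 = $1200.00
Overtime: 53 - 40 = 13h
OT pay: 13h × $30 × 1.5 = $585.00
Total = $1200.00 + $585.00 = $1785.00

$1785.00


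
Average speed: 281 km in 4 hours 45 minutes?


Distance: 281 km
Time: 4h 45m = 285 min = 285/60 = 19/4 hours
Speed = 281 ÷ (19/4) = 281 × 4 / 19 = 1124/19 ≈ 59.2 km/h

59.2 km/h


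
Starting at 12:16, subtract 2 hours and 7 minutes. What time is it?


Start: 736 minutes from midnight
Subtract: 127 minutes
Remaining: 736 - 127 = 609
Hours: 10, Minutes: 9

10:09


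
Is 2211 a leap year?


Rules: divisible by 4 AND (not by 100 OR by 400)
2211 ÷ 4 = 552 remainder 3 → not divisible by 4
Not divisible by 4 → not a leap year

No


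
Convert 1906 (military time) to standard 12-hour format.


Hour: 19
19 - 12 = 7 → PM

7:06 PM


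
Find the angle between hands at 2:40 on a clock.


160.0°

Hour hand = 2×30 + 40×0.5 = 80.0°
Minute hand = 40×6 = 240°
Difference = |80.0 - 240| = 160.0°


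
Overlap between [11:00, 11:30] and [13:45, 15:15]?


0 minutes

Meeting A: 660-690 (in minutes from midnight)
Meeting B: 825-915
Overlap start = max(660, 825) = 825
Overlap end = min(690, 915) = 690
Overlap = max(0, 690 - 825) = 0 min


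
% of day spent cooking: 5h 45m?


24.0%

Time: 345 minutes
Day: 1440 minutes
Percentage = (345/1440) × 100 ≈ 24.0%


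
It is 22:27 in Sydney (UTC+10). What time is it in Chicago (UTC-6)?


Time difference = UTC-6 - UTC+10 = -16 hours
New hour = (22 -16) mod 24
= 6 mod 24 = 6
Minutes unchanged → 06:27

06:27


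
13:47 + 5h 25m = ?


Start: 827 minutes from midnight
Add: 325 minutes
Total: 1152 minutes
Hours: 1152 ÷ 60 = 19 remainder 12

19:12


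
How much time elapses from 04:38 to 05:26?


0h 48m

End time in minutes: 5×60 + 26 = 326
Start time in minutes: 4×60 + 38 = 278
Difference = 326 - 278 = 48 minutes
= 0 hours 48 minutes


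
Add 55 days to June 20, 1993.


August 14, 1993

Start: June 20, 1993
Add 55 days
June 20 → July 1: 30 - 20 + 1 = 11 days (55 - 11 = 44 left)
July 1 → August 1: 31 - 1 + 1 = 31 days (44 - 31 = 13 left)
August 1 + 13 = August 14, 1993


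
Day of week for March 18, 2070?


Zeller's congruence:
q=18, m=3, k=70, j=20
h = (18 + ⌊13×4/5⌋ + 70 + ⌊70/4⌋ + ⌊20/4⌋ - 2×20) mod 7
= (18 + 10 + 70 + 17 + 5 - 40) mod 7
= 80 mod 7 = 3
h=3 → Tuesday

Tuesday


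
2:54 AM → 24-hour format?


Input: 2:54 AM
AM hour stays: 2

02:54


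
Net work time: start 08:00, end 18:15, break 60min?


9h 15m (555 minutes)

Total time = (18×60+15) - (8×60+0)
= 1095 - 480 = 615 min
Minus break: 615 - 60 = 555 min
= 9h 15m


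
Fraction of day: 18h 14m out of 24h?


Total minutes: 18×60 + 14 = 1094
Day = 24×60 = 1440 minutes
Fraction = 1094/1440 ≈ 0.7597
As a percentage: 1094/1440 × 100 ≈ 75.97%

0.7597 (75.97%)


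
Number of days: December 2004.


Month: December (month 12)
December has 31 days

31 days


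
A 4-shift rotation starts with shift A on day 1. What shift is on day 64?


Shift D

Shifts: A, B, C, D
Start: A (index 0)
Day 64: (0 + 64 - 1) mod 4
= 63 mod 4
= 3
Index 3 → shift D


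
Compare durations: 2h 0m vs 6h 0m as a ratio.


1:3 (0.33)

Duration 1: 120 minutes
Duration 2: 360 minutes
Ratio = 120:360
GCD = 120
Simplified = 1:3
As a decimal: 1/3 ≈ 0.33


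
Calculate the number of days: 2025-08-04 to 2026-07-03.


333 days

From August 4, 2025 to July 3, 2026
Rest of August 2025: 31 - 4 = 27
Full months: September 30, October 31, November 30, December 31, January 31, February 2026 28, March 31, April 30, May 31, June 30
Days into July 2026: 3
Total = 27 + 30 + 31 + 30 + 31 + 31 + 28 + 31 + 30 + 31 + 30 + 3 = 333 days


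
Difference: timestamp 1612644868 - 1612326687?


Difference = 1612644868 - 1612326687 = 318181 seconds
In hours: 318181 / 3600 ≈ 88.4
In days: 318181 / 86400 ≈ 3.68

318181 seconds (88.4 hours / 3.68 days)


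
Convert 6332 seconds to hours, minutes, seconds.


1h 45m 32s

Hours: 6332 ÷ 3600 = 1 remainder 2732
Minutes: 2732 ÷ 60 = 45 remainder 32
Seconds: 32


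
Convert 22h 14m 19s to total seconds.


Hours: 22 × 3600 = 79200
Minutes: 14 × 60 = 840
Seconds: 19
Total = 79200 + 840 + 19 = 80059

80059 seconds


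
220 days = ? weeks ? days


31 weeks 3 days

Weeks: 220 ÷ 7 = 31 remainder 3


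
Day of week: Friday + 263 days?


Tuesday

Start: Friday (index 4)
(4 + 263) mod 7
= 267 mod 7
= 1
Index 1 → Tuesday


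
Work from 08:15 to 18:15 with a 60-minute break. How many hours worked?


Total time = (18×60+15) - (8×60+15)
= 1095 - 495 = 600 min
Minus break: 600 - 60 = 540 min
= 9h 0m

9h 0m (540 minutes)


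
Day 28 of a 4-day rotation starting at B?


Shifts: A, B, C, D
Start: B (index 1)
Day 28: (1 + 28 - 1) mod 4
= 28 mod 4
= 0
Index 0 → shift A

Shift A


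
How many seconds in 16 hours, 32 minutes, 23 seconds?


Hours: 16 × 3600 = 57600
Minutes: 32 × 60 = 1920
Seconds: 23
Total = 57600 + 1920 + 23 = 59543

59543 seconds


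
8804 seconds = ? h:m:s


2h 26m 44s

Hours: 8804 ÷ 3600 = 2 remainder 1604
Minutes: 1604 ÷ 60 = 26 remainder 44
Seconds: 44


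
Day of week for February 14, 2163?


Monday

Zeller's congruence:
q=14, m=14, k=62, j=21
h = (14 + ⌊13×15/5⌋ + 62 + ⌊62/4⌋ + ⌊21/4⌋ - 2×21) mod 7
= (14 + 39 + 62 + 15 + 5 - 42) mod 7
= 93 mod 7 = 2
h=2 → Monday


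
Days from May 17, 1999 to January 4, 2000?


From May 17, 1999 to January 4, 2000
Rest of May 1999: 31 - 17 = 14
Full months: June 30, July 31, August 31, September 30, October 31, November 30, December 31
Days into January 2000: 4
Total = 14 + 30 + 31 + 31 + 30 + 31 + 30 + 31 + 4 = 232 days

232 days


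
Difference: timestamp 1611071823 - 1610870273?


Difference = 1611071823 - 1610870273 = 201550 seconds
In hours: 201550 / 3600 ≈ 56.0
In days: 201550 / 86400 ≈ 2.33

201550 seconds (56.0 hours / 2.33 days)


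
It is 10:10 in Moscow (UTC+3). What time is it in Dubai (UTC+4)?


Time difference = UTC+4 - UTC+3 = +1 hours
New hour = (10 + 1) mod 24
= 11 mod 24 = 11
Minutes unchanged → 11:10

11:10


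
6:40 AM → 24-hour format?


06:40

Input: 6:40 AM
AM hour stays: 6


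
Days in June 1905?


30 days

Month: June (month 6)
June has 30 days


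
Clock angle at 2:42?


Hour hand = 2×30 + 42×0.5 = 81.0°
Minute hand = 42×6 = 252°
Difference = |81.0 - 252| = 171.0°

171.0°


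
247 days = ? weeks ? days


35 weeks 2 days

Weeks: 247 ÷ 7 = 35 remainder 2


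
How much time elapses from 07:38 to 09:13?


End time in minutes: 9×60 + 13 = 553
Start time in minutes: 7×60 + 38 = 458
Difference = 553 - 458 = 95 minutes
= 1 hours 35 minutes

1h 35m


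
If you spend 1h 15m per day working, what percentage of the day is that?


5.2%

Time: 75 minutes
Day: 1440 minutes
Percentage = (75/1440) × 100 ≈ 5.2%


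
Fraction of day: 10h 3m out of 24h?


0.4188 (41.88%)

Total minutes: 10×60 + 3 = 603
Day = 24×60 = 1440 minutes
Fraction = 603/1440 ≈ 0.4188
As a percentage: 603/1440 × 100 ≈ 41.88%


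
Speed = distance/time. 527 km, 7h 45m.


Distance: 527 km
Time: 7h 45m = 465 min = 465/60 = 31/4 hours
Speed = 527 ÷ (31/4) = 527 × 4 / 31 = 2108/31 = 68.0 km/h

68.0 km/h


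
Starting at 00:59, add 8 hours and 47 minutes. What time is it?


Start: 59 minutes from midnight
Add: 527 minutes
Total: 586 minutes
Hours: 586 ÷ 60 = 9 remainder 46

09:46
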